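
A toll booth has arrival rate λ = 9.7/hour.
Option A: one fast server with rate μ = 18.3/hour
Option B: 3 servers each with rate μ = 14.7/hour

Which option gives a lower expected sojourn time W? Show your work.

Option A: single server μ = 18.3 (M/M/1)
  ρ_A = 9.7/18.3 = 0.5301
  W_A = 1/(μ-λ) = 1/(18.3-9.7) = 1/8.60 = 0.1163

Option B: 3 servers μ = 14.7 (M/M/3)
  ρ_B = λ/(cμ) = 9.7/(3×14.7) = 0.2200
  Offered load a = λ/μ = cρ = 9.7/14.7 = 0.6599
  P₀ = [ Σₙ₌₀^2 aⁿ/n! + a^3/(3!(1-ρ)) ]⁻¹
  Σ = a^0/0! + a^1/1! + a^2/2! = 1.0000 + 0.6599 + 0.2177 = 1.8776
  a^3/(3!(1-ρ)) = 0.2873/(6 × 0.7800) = 0.06139
  P₀ = 1/(1.8776 + 0.06139) = 0.5157
  Lq = P₀·a^3·ρ / (3!(1-ρ)²) = 0.5157 × 0.2873 × 0.2200 / (6 × 0.6085) = 0.008928
  Wq_B = Lq/λ = 0.008928/9.7 = 0.0009204
  W_B = Wq_B + 1/μ = 0.0009204 + 0.06803 = 0.06895

Since W_B = 0.06895 < W_A = 0.1163, Option B (multiple servers) has the shorter time in system.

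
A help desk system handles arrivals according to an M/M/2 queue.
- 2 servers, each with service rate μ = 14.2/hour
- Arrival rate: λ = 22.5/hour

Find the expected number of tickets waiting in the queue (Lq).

Traffic intensity: ρ = λ/(cμ) = 22.5/(2×14.2) = 0.7923
Since ρ = 0.7923 < 1, system is stable.
Offered load a = λ/μ = cρ = 22.5/14.2 = 1.5845
P₀ = [ Σₙ₌₀^1 aⁿ/n! + a^2/(2!(1-ρ)) ]⁻¹
Σ = a^0/0! + a^1/1! = 1.0000 + 1.5845 = 2.5845
a^2/(2!(1-ρ)) = 2.5107/(2 × 0.20775) = 6.0426
P₀ = 1/(2.5845 + 6.0426) = 0.1159
Lq = P₀·a^2·ρ / (2!(1-ρ)²) = 0.115914 × 2.51066 × 0.792254 / (2 × 0.0431586) = 2.6711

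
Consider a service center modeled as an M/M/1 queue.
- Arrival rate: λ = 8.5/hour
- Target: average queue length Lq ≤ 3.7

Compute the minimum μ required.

For M/M/1: Lq = λ²/(μ(μ-λ))
Need Lq ≤ 3.7, i.e. μ(μ-λ) ≥ λ²/3.7
μ² - 8.5μ - 72.25/3.7 ≥ 0  →  μ² - 8.5μ - 19.52703 ≥ 0
Quadratic formula (positive root): μ = [λ + √(λ² + 4×19.52703)]/2
Discriminant: 72.25 + 4×19.52703 = 150.3581, √150.3581 = 12.26206
μ ≥ (8.5 + 12.26206)/2 = 10.3810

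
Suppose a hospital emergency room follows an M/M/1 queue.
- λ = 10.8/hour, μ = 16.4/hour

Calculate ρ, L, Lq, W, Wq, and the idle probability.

Step 1: ρ = λ/μ = 10.8/16.4 = 0.6585
Step 2: L = λ/(μ-λ) = 10.8/5.60 = 1.9286
Step 3: Lq = λ²/(μ(μ-λ)) = 116.64/(16.4×5.60) = 1.2700
Step 4: W = 1/(μ-λ) = 1/5.60 = 0.17857
Step 5: Wq = λ/(μ(μ-λ)) = 10.8/(16.4×5.60) = 0.1176
Step 6: P(0) = 1-ρ = 0.3415
Verify: L = λW = 10.8×0.17857 = 1.9286 ✔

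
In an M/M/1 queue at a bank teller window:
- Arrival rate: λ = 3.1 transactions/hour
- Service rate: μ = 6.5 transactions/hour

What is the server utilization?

Server utilization: ρ = λ/μ
ρ = 3.1/6.5 = 0.4769
The server is busy 47.69% of the time.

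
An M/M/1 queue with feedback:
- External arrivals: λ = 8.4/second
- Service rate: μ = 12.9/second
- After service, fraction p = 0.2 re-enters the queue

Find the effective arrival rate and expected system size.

Effective arrival rate: λ_eff = λ/(1-p) = 8.4/(1-0.2) = 8.4/0.80 = 10.5000
ρ = λ_eff/μ = 10.5000/12.9 = 0.813953
L = ρ/(1-ρ) = 0.813953/(1-0.813953) = 4.3750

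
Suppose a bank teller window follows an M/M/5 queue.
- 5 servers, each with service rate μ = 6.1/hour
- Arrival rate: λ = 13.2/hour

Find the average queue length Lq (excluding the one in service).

Traffic intensity: ρ = λ/(cμ) = 13.2/(5×6.1) = 0.4328
Since ρ = 0.4328 < 1, system is stable.
Offered load a = λ/μ = cρ = 13.2/6.1 = 2.1639
P₀ = [ Σₙ₌₀^4 aⁿ/n! + a^5/(5!(1-ρ)) ]⁻¹
Σ = a^0/0! + a^1/1! + a^2/2! + a^3/3! + a^4/4! = 1.00000 + 2.16393 + 2.34131 + 1.68881 + 0.913619 = 8.1077
a^5/(5!(1-ρ)) = 47.4483/(120 × 0.5672) = 0.6971
P₀ = 1/(8.1077 + 0.6971) = 0.1136
Lq = P₀·a^5·ρ / (5!(1-ρ)²) = 0.11357 × 47.4483 × 0.43279 / (120 × 0.32173) = 0.06041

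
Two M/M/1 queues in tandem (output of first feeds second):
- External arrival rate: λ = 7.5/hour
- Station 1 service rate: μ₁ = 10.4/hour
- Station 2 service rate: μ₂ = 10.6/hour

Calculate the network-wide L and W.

By Jackson's theorem, each station behaves as independent M/M/1.
Station 1: ρ₁ = 7.5/10.4 = 0.7212, L₁ = ρ₁/(1-ρ₁) = λ/(μ₁-λ) = 7.5/2.90 = 2.5862
Station 2: ρ₂ = 7.5/10.6 = 0.7075, L₂ = ρ₂/(1-ρ₂) = λ/(μ₂-λ) = 7.5/3.10 = 2.4194
Total: L = L₁ + L₂ = 2.5862 + 2.4194 = 5.0056
W = L/λ = 5.0056/7.5 = 0.6674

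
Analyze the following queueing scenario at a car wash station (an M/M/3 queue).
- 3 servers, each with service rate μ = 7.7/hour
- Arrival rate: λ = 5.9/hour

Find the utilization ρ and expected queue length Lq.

Traffic intensity: ρ = λ/(cμ) = 5.9/(3×7.7) = 0.2554
Since ρ = 0.2554 < 1, system is stable.
Offered load a = λ/μ = cρ = 5.9/7.7 = 0.7662
P₀ = [ Σₙ₌₀^2 aⁿ/n! + a^3/(3!(1-ρ)) ]⁻¹
Σ = a^0/0! + a^1/1! + a^2/2! = 1.0000 + 0.7662 + 0.2936 = 2.0598
a^3/(3!(1-ρ)) = 0.4499/(6 × 0.7446) = 0.1007
P₀ = 1/(2.0598 + 0.1007) = 0.4629
Lq = P₀·a^3·ρ / (3!(1-ρ)²) = 0.4629 × 0.4499 × 0.2554 / (6 × 0.5544) = 0.01599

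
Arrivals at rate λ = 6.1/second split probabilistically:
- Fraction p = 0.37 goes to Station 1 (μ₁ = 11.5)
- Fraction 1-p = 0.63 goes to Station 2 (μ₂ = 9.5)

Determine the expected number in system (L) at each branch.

Effective rates: λ₁ = 6.1×0.37 = 2.257, λ₂ = 6.1×0.63 = 3.843
Station 1: ρ₁ = 2.257/11.5 = 0.1963, L₁ = ρ₁/(1-ρ₁) = 0.1963/(1-0.1963) = 0.2442
Station 2: ρ₂ = 3.843/9.5 = 0.4045, L₂ = ρ₂/(1-ρ₂) = 0.4045/(1-0.4045) = 0.6793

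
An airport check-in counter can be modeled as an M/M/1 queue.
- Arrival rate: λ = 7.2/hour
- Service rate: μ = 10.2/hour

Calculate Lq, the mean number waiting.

ρ = λ/μ = 7.2/10.2 = 0.7059
For M/M/1: Lq = λ²/(μ(μ-λ))
Lq = 51.84/(10.2 × 3.00)
Lq = 1.6941 passengers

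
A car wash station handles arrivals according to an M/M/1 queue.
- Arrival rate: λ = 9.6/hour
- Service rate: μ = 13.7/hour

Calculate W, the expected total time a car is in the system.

First, compute utilization: ρ = λ/μ = 9.6/13.7 = 0.7007
For M/M/1: W = 1/(μ-λ)
W = 1/(13.7-9.6) = 1/4.10
W = 0.2439 hours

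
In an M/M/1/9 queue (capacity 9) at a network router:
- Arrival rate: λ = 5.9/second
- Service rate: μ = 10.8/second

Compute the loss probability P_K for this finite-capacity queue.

ρ = λ/μ = 5.9/10.8 = 0.5463
P₀ = (1-ρ)/(1-ρ^(K+1)) = (1-0.5463)/(1-0.5463^10) = 0.4537/0.9976 = 0.4548
P_K = P₀×ρ^K = 0.4548 × 0.5463^9 = 0.4548 × 0.004334 = 0.001971
Blocking probability = 0.20%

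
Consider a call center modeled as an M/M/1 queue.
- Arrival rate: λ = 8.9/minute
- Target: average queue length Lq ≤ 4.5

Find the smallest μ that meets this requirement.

For M/M/1: Lq = λ²/(μ(μ-λ))
Need Lq ≤ 4.5, i.e. μ(μ-λ) ≥ λ²/4.5
μ² - 8.9μ - 79.21/4.5 ≥ 0  →  μ² - 8.9μ - 17.60222 ≥ 0
Quadratic formula (positive root): μ = [λ + √(λ² + 4×17.60222)]/2
Discriminant: 79.21 + 4×17.60222 = 149.6189, √149.6189 = 12.23188
μ ≥ (8.9 + 12.23188)/2 = 10.5659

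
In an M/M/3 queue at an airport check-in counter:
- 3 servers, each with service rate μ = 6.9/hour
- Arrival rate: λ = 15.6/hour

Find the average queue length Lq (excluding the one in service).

Traffic intensity: ρ = λ/(cμ) = 15.6/(3×6.9) = 0.7536
Since ρ = 0.7536 < 1, system is stable.
Offered load a = λ/μ = cρ = 15.6/6.9 = 2.2609
P₀ = [ Σₙ₌₀^2 aⁿ/n! + a^3/(3!(1-ρ)) ]⁻¹
Σ = a^0/0! + a^1/1! + a^2/2! = 1.00000 + 2.26087 + 2.55577 = 5.8166
a^3/(3!(1-ρ)) = 11.5565/(6 × 0.246377) = 7.8176
P₀ = 1/(5.8166 + 7.8176) = 0.07334
Lq = P₀·a^3·ρ / (3!(1-ρ)²) = 0.073345 × 11.5565 × 0.75362 / (6 × 0.060702) = 1.7539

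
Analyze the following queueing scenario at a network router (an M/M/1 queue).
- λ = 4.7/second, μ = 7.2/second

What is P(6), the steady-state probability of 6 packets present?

ρ = λ/μ = 4.7/7.2 = 0.6528
P(n) = (1-ρ)ρⁿ
P(6) = (1-0.6528) × 0.6528^6
P(6) = 0.3472 × 0.07739
P(6) = 0.02687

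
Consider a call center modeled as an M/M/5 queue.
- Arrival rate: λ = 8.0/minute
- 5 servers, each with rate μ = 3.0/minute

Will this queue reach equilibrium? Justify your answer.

Stability requires ρ = λ/(cμ) < 1
ρ = 8.0/(5 × 3.0) = 8.0/15.00 = 0.5333
Since 0.5333 < 1, the system is STABLE.
The servers are busy 53.33% of the time.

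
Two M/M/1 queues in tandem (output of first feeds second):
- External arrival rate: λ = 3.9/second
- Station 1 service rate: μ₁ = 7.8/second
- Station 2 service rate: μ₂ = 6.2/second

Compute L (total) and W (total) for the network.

By Jackson's theorem, each station behaves as independent M/M/1.
Station 1: ρ₁ = 3.9/7.8 = 0.5000, L₁ = ρ₁/(1-ρ₁) = λ/(μ₁-λ) = 3.9/3.90 = 1.0000
Station 2: ρ₂ = 3.9/6.2 = 0.6290, L₂ = ρ₂/(1-ρ₂) = λ/(μ₂-λ) = 3.9/2.30 = 1.6957
Total: L = L₁ + L₂ = 1.0000 + 1.6957 = 2.6957
W = L/λ = 2.6957/3.9 = 0.6912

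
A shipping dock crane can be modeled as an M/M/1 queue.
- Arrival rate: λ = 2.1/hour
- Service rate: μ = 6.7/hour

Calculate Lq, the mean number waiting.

ρ = λ/μ = 2.1/6.7 = 0.3134
For M/M/1: Lq = λ²/(μ(μ-λ))
Lq = 4.41/(6.7 × 4.60)
Lq = 0.1431 containers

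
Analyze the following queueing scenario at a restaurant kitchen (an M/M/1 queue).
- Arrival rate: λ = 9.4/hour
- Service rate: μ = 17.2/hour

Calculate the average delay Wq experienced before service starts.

First, compute utilization: ρ = λ/μ = 9.4/17.2 = 0.5465
For M/M/1: Wq = λ/(μ(μ-λ))
Wq = 9.4/(17.2 × (17.2-9.4))
Wq = 9.4/(17.2 × 7.80)
Wq = 0.07007 hours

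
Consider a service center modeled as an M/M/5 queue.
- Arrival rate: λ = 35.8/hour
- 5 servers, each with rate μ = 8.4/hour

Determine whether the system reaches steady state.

Stability requires ρ = λ/(cμ) < 1
ρ = 35.8/(5 × 8.4) = 35.8/42.00 = 0.8524
Since 0.8524 < 1, the system is STABLE.
The servers are busy 85.24% of the time.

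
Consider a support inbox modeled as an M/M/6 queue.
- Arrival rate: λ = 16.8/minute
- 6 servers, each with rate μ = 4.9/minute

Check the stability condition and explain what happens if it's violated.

Stability requires ρ = λ/(cμ) < 1
ρ = 16.8/(6 × 4.9) = 16.8/29.40 = 0.5714
Since 0.5714 < 1, the system is STABLE.
The servers are busy 57.14% of the time.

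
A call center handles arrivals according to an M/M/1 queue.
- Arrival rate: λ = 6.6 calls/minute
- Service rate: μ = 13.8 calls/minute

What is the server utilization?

Server utilization: ρ = λ/μ
ρ = 6.6/13.8 = 0.4783
The server is busy 47.83% of the time.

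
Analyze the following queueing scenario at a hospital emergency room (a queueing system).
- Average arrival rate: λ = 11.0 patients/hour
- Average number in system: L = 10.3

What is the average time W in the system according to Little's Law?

Little's Law: L = λW, so W = L/λ
W = 10.3/11.0 = 0.9364 hours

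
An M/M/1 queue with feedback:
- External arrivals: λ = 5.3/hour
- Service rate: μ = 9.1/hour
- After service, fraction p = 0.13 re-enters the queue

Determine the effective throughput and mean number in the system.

Effective arrival rate: λ_eff = λ/(1-p) = 5.3/(1-0.13) = 5.3/0.87 = 6.09195
ρ = λ_eff/μ = 6.09195/9.1 = 0.669445
L = ρ/(1-ρ) = 0.669445/(1-0.669445) = 2.0252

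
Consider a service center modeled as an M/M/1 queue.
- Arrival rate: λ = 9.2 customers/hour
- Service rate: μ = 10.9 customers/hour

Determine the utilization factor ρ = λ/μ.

Server utilization: ρ = λ/μ
ρ = 9.2/10.9 = 0.8440
The server is busy 84.40% of the time.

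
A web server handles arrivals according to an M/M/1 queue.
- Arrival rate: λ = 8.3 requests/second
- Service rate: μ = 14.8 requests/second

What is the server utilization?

Server utilization: ρ = λ/μ
ρ = 8.3/14.8 = 0.5608
The server is busy 56.08% of the time.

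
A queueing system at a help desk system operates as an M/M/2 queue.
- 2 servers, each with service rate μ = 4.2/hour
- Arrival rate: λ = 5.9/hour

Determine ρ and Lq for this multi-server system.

Traffic intensity: ρ = λ/(cμ) = 5.9/(2×4.2) = 0.7024
Since ρ = 0.7024 < 1, system is stable.
Offered load a = λ/μ = cρ = 5.9/4.2 = 1.4048
P₀ = [ Σₙ₌₀^1 aⁿ/n! + a^2/(2!(1-ρ)) ]⁻¹
Σ = a^0/0! + a^1/1! = 1.0000 + 1.4048 = 2.4048
a^2/(2!(1-ρ)) = 1.97336/(2 × 0.297619) = 3.3152
P₀ = 1/(2.4048 + 3.3152) = 0.1748
Lq = P₀·a^2·ρ / (2!(1-ρ)²) = 0.174825 × 1.97336 × 0.702381 / (2 × 0.0885771) = 1.3678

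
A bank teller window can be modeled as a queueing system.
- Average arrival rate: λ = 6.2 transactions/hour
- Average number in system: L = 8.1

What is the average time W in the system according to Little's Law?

Little's Law: L = λW, so W = L/λ
W = 8.1/6.2 = 1.3065 hours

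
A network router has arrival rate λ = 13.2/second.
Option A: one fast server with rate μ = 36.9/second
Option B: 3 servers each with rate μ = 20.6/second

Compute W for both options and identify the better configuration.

Option A: single server μ = 36.9 (M/M/1)
  ρ_A = 13.2/36.9 = 0.3577
  W_A = 1/(μ-λ) = 1/(36.9-13.2) = 1/23.70 = 0.04219

Option B: 3 servers μ = 20.6 (M/M/3)
  ρ_B = λ/(cμ) = 13.2/(3×20.6) = 0.2136
  Offered load a = λ/μ = cρ = 13.2/20.6 = 0.6408
  P₀ = [ Σₙ₌₀^2 aⁿ/n! + a^3/(3!(1-ρ)) ]⁻¹
  Σ = a^0/0! + a^1/1! + a^2/2! = 1.0000 + 0.6408 + 0.2053 = 1.8461
  a^3/(3!(1-ρ)) = 0.2631/(6 × 0.7864) = 0.05576
  P₀ = 1/(1.8461 + 0.05576) = 0.5258
  Lq = P₀·a^3·ρ / (3!(1-ρ)²) = 0.52581 × 0.26310 × 0.21359 / (6 × 0.61844) = 0.007963
  Wq_B = Lq/λ = 0.0079632/13.2 = 0.00060327
  W_B = Wq_B + 1/μ = 0.00060327 + 0.048544 = 0.04915

Since W_A = 0.04219 < W_B = 0.04915, Option A (single fast server) has the shorter time in system.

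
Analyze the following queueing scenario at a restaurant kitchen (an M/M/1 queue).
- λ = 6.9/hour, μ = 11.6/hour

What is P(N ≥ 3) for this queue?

ρ = λ/μ = 6.9/11.6 = 0.59483
P(N ≥ n) = ρⁿ
P(N ≥ 3) = 0.59483^3
P(N ≥ 3) = 0.2105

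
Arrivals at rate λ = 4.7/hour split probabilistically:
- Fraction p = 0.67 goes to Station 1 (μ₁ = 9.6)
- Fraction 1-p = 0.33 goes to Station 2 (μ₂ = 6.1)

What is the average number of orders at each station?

Effective rates: λ₁ = 4.7×0.67 = 3.149, λ₂ = 4.7×0.33 = 1.551
Station 1: ρ₁ = 3.149/9.6 = 0.3280, L₁ = ρ₁/(1-ρ₁) = 0.3280/(1-0.3280) = 0.4881
Station 2: ρ₂ = 1.551/6.1 = 0.2543, L₂ = ρ₂/(1-ρ₂) = 0.2543/(1-0.2543) = 0.3410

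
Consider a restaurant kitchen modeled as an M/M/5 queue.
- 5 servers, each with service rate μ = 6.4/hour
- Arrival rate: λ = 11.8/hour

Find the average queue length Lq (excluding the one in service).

Traffic intensity: ρ = λ/(cμ) = 11.8/(5×6.4) = 0.3688
Since ρ = 0.3688 < 1, system is stable.
Offered load a = λ/μ = cρ = 11.8/6.4 = 1.8438
P₀ = [ Σₙ₌₀^4 aⁿ/n! + a^5/(5!(1-ρ)) ]⁻¹
Σ = a^0/0! + a^1/1! + a^2/2! + a^3/3! + a^4/4! = 1.0000 + 1.8438 + 1.6997 + 1.0446 + 0.4815 = 6.0696
a^5/(5!(1-ρ)) = 21.3064/(120 × 0.6312) = 0.2813
P₀ = 1/(6.0696 + 0.2813) = 0.1575
Lq = P₀·a^5·ρ / (5!(1-ρ)²) = 0.15746 × 21.3064 × 0.36875 / (120 × 0.39848) = 0.02587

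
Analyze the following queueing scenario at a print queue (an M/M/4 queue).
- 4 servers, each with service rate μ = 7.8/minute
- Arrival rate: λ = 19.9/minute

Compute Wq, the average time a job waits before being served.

Traffic intensity: ρ = λ/(cμ) = 19.9/(4×7.8) = 0.6378
Since ρ = 0.6378 < 1, system is stable.
Offered load a = λ/μ = cρ = 19.9/7.8 = 2.5513
P₀ = [ Σₙ₌₀^3 aⁿ/n! + a^4/(4!(1-ρ)) ]⁻¹
Σ = a^0/0! + a^1/1! + a^2/2! + a^3/3! = 1.0000 + 2.5513 + 3.2545 + 2.7677 = 9.5735
a^4/(4!(1-ρ)) = 42.3676/(24 × 0.36218) = 4.8741
P₀ = 1/(9.5735 + 4.8741) = 0.06922
Lq = P₀·a^4·ρ / (4!(1-ρ)²) = 0.069215 × 42.3676 × 0.63782 / (24 × 0.13117) = 0.5941
Wq = Lq/λ = 0.59412/19.9 = 0.02986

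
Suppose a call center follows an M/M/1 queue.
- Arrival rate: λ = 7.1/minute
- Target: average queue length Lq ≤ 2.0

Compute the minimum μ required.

For M/M/1: Lq = λ²/(μ(μ-λ))
Need Lq ≤ 2.0, i.e. μ(μ-λ) ≥ λ²/2.0
μ² - 7.1μ - 50.41/2.0 ≥ 0  →  μ² - 7.1μ - 25.2050 ≥ 0
Quadratic formula (positive root): μ = [λ + √(λ² + 4×25.2050)]/2
Discriminant: 50.41 + 4×25.2050 = 151.2300, √151.2300 = 12.2976
μ ≥ (7.1 + 12.2976)/2 = 9.6988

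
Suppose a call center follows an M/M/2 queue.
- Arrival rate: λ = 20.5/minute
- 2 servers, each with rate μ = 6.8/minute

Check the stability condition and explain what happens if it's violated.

Stability requires ρ = λ/(cμ) < 1
ρ = 20.5/(2 × 6.8) = 20.5/13.60 = 1.5074
Since 1.5074 ≥ 1, the system is UNSTABLE.
Need c > λ/μ = 20.5/6.8 = 3.01.
Minimum servers needed: c = 4.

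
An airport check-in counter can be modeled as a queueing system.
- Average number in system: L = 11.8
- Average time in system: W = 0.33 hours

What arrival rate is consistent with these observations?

Little's Law: L = λW, so λ = L/W
λ = 11.8/0.33 = 35.7576 passengers/hour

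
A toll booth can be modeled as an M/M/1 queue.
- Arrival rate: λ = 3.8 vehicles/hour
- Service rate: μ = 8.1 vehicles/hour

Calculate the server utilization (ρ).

Server utilization: ρ = λ/μ
ρ = 3.8/8.1 = 0.4691
The server is busy 46.91% of the time.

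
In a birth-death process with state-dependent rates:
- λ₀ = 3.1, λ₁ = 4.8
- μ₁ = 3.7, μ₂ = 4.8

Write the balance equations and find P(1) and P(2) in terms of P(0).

Balance equations:
State 0: λ₀P₀ = μ₁P₁ → P₁ = (λ₀/μ₁)P₀ = (3.1/3.7)P₀ = 0.8378P₀
State 1: P₂ = (λ₀λ₁)/(μ₁μ₂)P₀ = (3.1×4.8)/(3.7×4.8)P₀ = 0.8378P₀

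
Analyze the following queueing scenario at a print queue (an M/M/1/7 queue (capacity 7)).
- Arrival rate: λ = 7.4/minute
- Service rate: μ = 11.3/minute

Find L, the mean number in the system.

ρ = λ/μ = 7.4/11.3 = 0.65487
P₀ = (1-ρ)/(1-ρ^(K+1)) = (1-0.65487)/(1-0.65487^8) = 0.3451/0.9662 = 0.3572
P_K = P₀×ρ^K = 0.3572 × 0.65487^7 = 0.3572 × 0.05165 = 0.01845
L = ρ[1 - (K+1)ρ^K + Kρ^(K+1)] / [(1-ρ)(1-ρ^(K+1))]
L = 0.65487 × (1 - 8×0.051652 + 7×0.033825) / ((1 - 0.65487) × (1 - 0.033825)) = 1.6174 jobs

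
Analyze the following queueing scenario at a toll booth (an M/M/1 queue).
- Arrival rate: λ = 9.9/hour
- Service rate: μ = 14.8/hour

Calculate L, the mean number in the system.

ρ = λ/μ = 9.9/14.8 = 0.6689
For M/M/1: L = λ/(μ-λ)
L = 9.9/(14.8-9.9) = 9.9/4.90
L = 2.0204 vehicles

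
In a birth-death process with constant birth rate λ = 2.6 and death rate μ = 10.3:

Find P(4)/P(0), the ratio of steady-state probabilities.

For constant rates: P(n)/P(0) = (λ/μ)^n
P(4)/P(0) = (2.6/10.3)^4 = 0.25243^4 = 0.004060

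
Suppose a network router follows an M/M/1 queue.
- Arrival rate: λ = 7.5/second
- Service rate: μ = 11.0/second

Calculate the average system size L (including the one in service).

ρ = λ/μ = 7.5/11.0 = 0.6818
For M/M/1: L = λ/(μ-λ)
L = 7.5/(11.0-7.5) = 7.5/3.50
L = 2.1429 packets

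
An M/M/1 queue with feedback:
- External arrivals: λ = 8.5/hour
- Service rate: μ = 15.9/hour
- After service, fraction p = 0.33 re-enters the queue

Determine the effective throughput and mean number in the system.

Effective arrival rate: λ_eff = λ/(1-p) = 8.5/(1-0.33) = 8.5/0.67 = 12.6866
ρ = λ_eff/μ = 12.6866/15.9 = 0.7979
L = ρ/(1-ρ) = 0.7979/(1-0.7979) = 3.9480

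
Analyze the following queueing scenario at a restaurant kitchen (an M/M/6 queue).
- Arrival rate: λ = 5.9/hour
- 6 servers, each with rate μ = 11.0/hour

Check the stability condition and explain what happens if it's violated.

Stability requires ρ = λ/(cμ) < 1
ρ = 5.9/(6 × 11.0) = 5.9/66.00 = 0.08939
Since 0.08939 < 1, the system is STABLE.
The servers are busy 8.94% of the time.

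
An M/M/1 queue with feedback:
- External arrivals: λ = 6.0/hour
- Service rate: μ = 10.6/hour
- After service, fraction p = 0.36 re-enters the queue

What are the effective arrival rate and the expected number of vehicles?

Effective arrival rate: λ_eff = λ/(1-p) = 6.0/(1-0.36) = 6.0/0.64 = 9.3750
ρ = λ_eff/μ = 9.3750/10.6 = 0.884434
L = ρ/(1-ρ) = 0.884434/(1-0.884434) = 7.6531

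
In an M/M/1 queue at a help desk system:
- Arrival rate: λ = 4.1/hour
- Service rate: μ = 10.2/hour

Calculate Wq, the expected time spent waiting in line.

First, compute utilization: ρ = λ/μ = 4.1/10.2 = 0.4020
For M/M/1: Wq = λ/(μ(μ-λ))
Wq = 4.1/(10.2 × (10.2-4.1))
Wq = 4.1/(10.2 × 6.10)
Wq = 0.06590 hours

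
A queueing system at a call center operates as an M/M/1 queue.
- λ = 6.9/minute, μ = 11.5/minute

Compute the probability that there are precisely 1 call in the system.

ρ = λ/μ = 6.9/11.5 = 0.6000
P(n) = (1-ρ)ρⁿ
P(1) = (1-0.6000) × 0.6000^1
P(1) = 0.4000 × 0.6000
P(1) = 0.2400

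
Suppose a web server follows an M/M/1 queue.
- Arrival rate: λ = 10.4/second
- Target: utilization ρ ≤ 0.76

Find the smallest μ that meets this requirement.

ρ = λ/μ, so μ = λ/ρ
μ ≥ 10.4/0.76 = 13.6842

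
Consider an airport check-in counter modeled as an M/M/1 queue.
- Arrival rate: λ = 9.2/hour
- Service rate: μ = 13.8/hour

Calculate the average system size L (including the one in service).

ρ = λ/μ = 9.2/13.8 = 0.6667
For M/M/1: L = λ/(μ-λ)
L = 9.2/(13.8-9.2) = 9.2/4.60
L = 2.0000 passengers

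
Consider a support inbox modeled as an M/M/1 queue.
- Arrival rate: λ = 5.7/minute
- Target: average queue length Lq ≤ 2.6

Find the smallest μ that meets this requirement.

For M/M/1: Lq = λ²/(μ(μ-λ))
Need Lq ≤ 2.6, i.e. μ(μ-λ) ≥ λ²/2.6
μ² - 5.7μ - 32.49/2.6 ≥ 0  →  μ² - 5.7μ - 12.49615 ≥ 0
Quadratic formula (positive root): μ = [λ + √(λ² + 4×12.49615)]/2
Discriminant: 32.49 + 4×12.49615 = 82.4746, √82.4746 = 9.0816
μ ≥ (5.7 + 9.0816)/2 = 7.3908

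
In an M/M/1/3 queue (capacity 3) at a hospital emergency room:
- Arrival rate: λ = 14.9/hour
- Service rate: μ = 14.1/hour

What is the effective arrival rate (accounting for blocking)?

ρ = λ/μ = 14.9/14.1 = 1.05674
P₀ = (1-ρ)/(1-ρ^(K+1)) = (1-1.05674)/(1-1.05674^4) = -0.05674/-0.2470 = 0.2297
P_K = P₀×ρ^K = 0.2297 × 1.05674^3 = 0.2297 × 1.1801 = 0.2711
λ_eff = λ(1-P_K) = 14.9 × (1 - 0.27106) = 14.9 × 0.72894 = 10.8612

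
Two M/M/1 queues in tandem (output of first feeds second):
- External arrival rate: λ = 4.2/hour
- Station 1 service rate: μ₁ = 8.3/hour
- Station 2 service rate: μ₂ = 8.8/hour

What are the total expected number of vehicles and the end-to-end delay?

By Jackson's theorem, each station behaves as independent M/M/1.
Station 1: ρ₁ = 4.2/8.3 = 0.5060, L₁ = ρ₁/(1-ρ₁) = λ/(μ₁-λ) = 4.2/4.10 = 1.0244
Station 2: ρ₂ = 4.2/8.8 = 0.4773, L₂ = ρ₂/(1-ρ₂) = λ/(μ₂-λ) = 4.2/4.60 = 0.9130
Total: L = L₁ + L₂ = 1.0244 + 0.9130 = 1.9374
W = L/λ = 1.9374/4.2 = 0.4613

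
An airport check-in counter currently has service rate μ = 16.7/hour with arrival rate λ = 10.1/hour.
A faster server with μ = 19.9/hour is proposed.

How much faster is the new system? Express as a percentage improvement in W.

System 1: ρ₁ = 10.1/16.7 = 0.6048, W₁ = 1/(16.7-10.1) = 0.151515
System 2: ρ₂ = 10.1/19.9 = 0.5075, W₂ = 1/(19.9-10.1) = 0.102041
Improvement: (W₁-W₂)/W₁ = (0.151515-0.102041)/0.151515 = 32.65%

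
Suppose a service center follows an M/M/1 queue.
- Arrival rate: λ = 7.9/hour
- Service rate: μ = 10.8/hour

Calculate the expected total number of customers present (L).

ρ = λ/μ = 7.9/10.8 = 0.7315
For M/M/1: L = λ/(μ-λ)
L = 7.9/(10.8-7.9) = 7.9/2.90
L = 2.7241 customers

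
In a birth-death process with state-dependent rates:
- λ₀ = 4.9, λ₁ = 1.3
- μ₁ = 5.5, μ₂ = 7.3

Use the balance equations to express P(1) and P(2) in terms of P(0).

Balance equations:
State 0: λ₀P₀ = μ₁P₁ → P₁ = (λ₀/μ₁)P₀ = (4.9/5.5)P₀ = 0.8909P₀
State 1: P₂ = (λ₀λ₁)/(μ₁μ₂)P₀ = (4.9×1.3)/(5.5×7.3)P₀ = 0.1587P₀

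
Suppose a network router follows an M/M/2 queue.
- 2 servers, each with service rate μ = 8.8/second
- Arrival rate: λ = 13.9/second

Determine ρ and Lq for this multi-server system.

Traffic intensity: ρ = λ/(cμ) = 13.9/(2×8.8) = 0.7898
Since ρ = 0.7898 < 1, system is stable.
Offered load a = λ/μ = cρ = 13.9/8.8 = 1.5795
P₀ = [ Σₙ₌₀^1 aⁿ/n! + a^2/(2!(1-ρ)) ]⁻¹
Σ = a^0/0! + a^1/1! = 1.0000 + 1.5795 = 2.5795
a^2/(2!(1-ρ)) = 2.4950/(2 × 0.21023) = 5.9340
P₀ = 1/(2.5795 + 5.9340) = 0.1175
Lq = P₀·a^2·ρ / (2!(1-ρ)²) = 0.11746 × 2.4950 × 0.78977 / (2 × 0.044196) = 2.6185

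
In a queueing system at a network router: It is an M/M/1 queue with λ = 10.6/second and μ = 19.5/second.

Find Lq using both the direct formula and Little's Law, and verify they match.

Method 1 (direct): Lq = λ²/(μ(μ-λ)) = 112.36/(19.5 × 8.90) = 0.6474

Method 2 (Little's Law):
W = 1/(μ-λ) = 1/8.90 = 0.11236
Wq = W - 1/μ = 0.11236 - 0.051282 = 0.06108
Lq = λWq = 10.6 × 0.06108 = 0.6474 ✔ (matches Method 1)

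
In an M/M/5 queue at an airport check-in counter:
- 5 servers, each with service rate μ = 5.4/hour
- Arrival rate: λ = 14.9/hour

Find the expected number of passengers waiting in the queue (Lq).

Traffic intensity: ρ = λ/(cμ) = 14.9/(5×5.4) = 0.5519
Since ρ = 0.5519 < 1, system is stable.
Offered load a = λ/μ = cρ = 14.9/5.4 = 2.7593
P₀ = [ Σₙ₌₀^4 aⁿ/n! + a^5/(5!(1-ρ)) ]⁻¹
Σ = a^0/0! + a^1/1! + a^2/2! + a^3/3! + a^4/4! = 1.00000 + 2.75926 + 3.80676 + 3.50128 + 2.41523 = 13.4825
a^5/(5!(1-ρ)) = 159.9420/(120 × 0.44815) = 2.9741
P₀ = 1/(13.4825 + 2.9741) = 0.06077
Lq = P₀·a^5·ρ / (5!(1-ρ)²) = 0.060766 × 159.9420 × 0.55185 / (120 × 0.20084) = 0.2225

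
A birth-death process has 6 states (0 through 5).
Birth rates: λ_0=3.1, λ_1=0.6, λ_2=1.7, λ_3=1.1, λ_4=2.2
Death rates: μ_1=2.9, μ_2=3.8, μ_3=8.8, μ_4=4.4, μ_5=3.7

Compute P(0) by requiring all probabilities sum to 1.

Ratios P(n)/P(0) = (λ₀···λₙ₋₁)/(μ₁···μₙ):
P(1)/P(0) = (3.1)/(2.9) = 1.068966
P(2)/P(0) = (3.1×0.6)/(2.9×3.8) = 0.1687840
P(3)/P(0) = (3.1×0.6×1.7)/(2.9×3.8×8.8) = 0.03260601
P(4)/P(0) = (3.1×0.6×1.7×1.1)/(2.9×3.8×8.8×4.4) = 0.008151501
P(5)/P(0) = (3.1×0.6×1.7×1.1×2.2)/(2.9×3.8×8.8×4.4×3.7) = 0.004846839

Normalization: ∑ P(n) = 1
P(0) × (1.000000 + 1.068966 + 0.1687840 + 0.03260601 + 0.008151501 + 0.004846839) = 1
P(0) × 2.28335 = 1
P(0) = 1/2.28335 = 0.4380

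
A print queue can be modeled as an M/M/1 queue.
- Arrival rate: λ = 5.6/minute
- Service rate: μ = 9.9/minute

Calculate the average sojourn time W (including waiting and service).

First, compute utilization: ρ = λ/μ = 5.6/9.9 = 0.5657
For M/M/1: W = 1/(μ-λ)
W = 1/(9.9-5.6) = 1/4.30
W = 0.2326 minutes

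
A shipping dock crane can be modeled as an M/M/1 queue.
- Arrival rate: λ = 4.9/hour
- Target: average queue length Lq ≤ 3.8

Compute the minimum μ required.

For M/M/1: Lq = λ²/(μ(μ-λ))
Need Lq ≤ 3.8, i.e. μ(μ-λ) ≥ λ²/3.8
μ² - 4.9μ - 24.01/3.8 ≥ 0  →  μ² - 4.9μ - 6.31842 ≥ 0
Quadratic formula (positive root): μ = [λ + √(λ² + 4×6.31842)]/2
Discriminant: 24.01 + 4×6.31842 = 49.2837, √49.2837 = 7.0202
μ ≥ (4.9 + 7.0202)/2 = 5.9601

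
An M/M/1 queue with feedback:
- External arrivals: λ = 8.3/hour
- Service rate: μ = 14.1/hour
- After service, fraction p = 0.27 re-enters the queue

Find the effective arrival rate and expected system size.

Effective arrival rate: λ_eff = λ/(1-p) = 8.3/(1-0.27) = 8.3/0.73 = 11.36986
ρ = λ_eff/μ = 11.36986/14.1 = 0.806373
L = ρ/(1-ρ) = 0.806373/(1-0.806373) = 4.1646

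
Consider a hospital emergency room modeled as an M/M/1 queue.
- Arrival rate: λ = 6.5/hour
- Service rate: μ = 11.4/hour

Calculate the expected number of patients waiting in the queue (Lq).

ρ = λ/μ = 6.5/11.4 = 0.5702
For M/M/1: Lq = λ²/(μ(μ-λ))
Lq = 42.25/(11.4 × 4.90)
Lq = 0.7564 patients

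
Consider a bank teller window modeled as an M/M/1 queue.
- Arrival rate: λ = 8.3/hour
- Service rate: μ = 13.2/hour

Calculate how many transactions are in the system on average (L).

ρ = λ/μ = 8.3/13.2 = 0.6288
For M/M/1: L = λ/(μ-λ)
L = 8.3/(13.2-8.3) = 8.3/4.90
L = 1.6939 transactions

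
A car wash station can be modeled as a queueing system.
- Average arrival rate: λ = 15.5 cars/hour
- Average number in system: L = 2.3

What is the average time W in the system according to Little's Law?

Little's Law: L = λW, so W = L/λ
W = 2.3/15.5 = 0.1484 hours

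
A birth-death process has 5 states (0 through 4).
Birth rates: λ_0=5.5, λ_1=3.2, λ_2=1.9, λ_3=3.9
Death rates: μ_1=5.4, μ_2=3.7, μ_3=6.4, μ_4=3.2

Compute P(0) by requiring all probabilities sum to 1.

Ratios P(n)/P(0) = (λ₀···λₙ₋₁)/(μ₁···μₙ):
P(1)/P(0) = (5.5)/(5.4) = 1.0185
P(2)/P(0) = (5.5×3.2)/(5.4×3.7) = 0.8809
P(3)/P(0) = (5.5×3.2×1.9)/(5.4×3.7×6.4) = 0.2615
P(4)/P(0) = (5.5×3.2×1.9×3.9)/(5.4×3.7×6.4×3.2) = 0.3187

Normalization: ∑ P(n) = 1
P(0) × (1.0000 + 1.0185 + 0.8809 + 0.2615 + 0.3187) = 1
P(0) × 3.4796 = 1
P(0) = 1/3.4796 = 0.2874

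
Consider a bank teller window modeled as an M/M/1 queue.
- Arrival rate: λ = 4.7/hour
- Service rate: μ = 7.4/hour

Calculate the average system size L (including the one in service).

ρ = λ/μ = 4.7/7.4 = 0.6351
For M/M/1: L = λ/(μ-λ)
L = 4.7/(7.4-4.7) = 4.7/2.70
L = 1.7407 transactions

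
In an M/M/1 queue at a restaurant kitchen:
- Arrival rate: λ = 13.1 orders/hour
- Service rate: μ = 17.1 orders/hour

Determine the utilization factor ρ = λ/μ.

Server utilization: ρ = λ/μ
ρ = 13.1/17.1 = 0.7661
The server is busy 76.61% of the time.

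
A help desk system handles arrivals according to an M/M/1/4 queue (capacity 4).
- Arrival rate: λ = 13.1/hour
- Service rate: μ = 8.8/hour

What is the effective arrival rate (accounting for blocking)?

ρ = λ/μ = 13.1/8.8 = 1.48864
P₀ = (1-ρ)/(1-ρ^(K+1)) = (1-1.48864)/(1-1.48864^5) = -0.4886/-6.3105 = 0.07743
P_K = P₀×ρ^K = 0.07743 × 1.48864^4 = 0.07743 × 4.9109 = 0.3803
λ_eff = λ(1-P_K) = 13.1 × (1 - 0.38026) = 13.1 × 0.61974 = 8.1186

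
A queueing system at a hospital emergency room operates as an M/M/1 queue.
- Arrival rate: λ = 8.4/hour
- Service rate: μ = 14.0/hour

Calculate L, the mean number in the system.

ρ = λ/μ = 8.4/14.0 = 0.6000
For M/M/1: L = λ/(μ-λ)
L = 8.4/(14.0-8.4) = 8.4/5.60
L = 1.5000 patients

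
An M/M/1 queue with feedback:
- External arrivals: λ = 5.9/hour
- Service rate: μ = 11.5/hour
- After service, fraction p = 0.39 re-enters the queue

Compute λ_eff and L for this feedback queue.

Effective arrival rate: λ_eff = λ/(1-p) = 5.9/(1-0.39) = 5.9/0.61 = 9.67213
ρ = λ_eff/μ = 9.67213/11.5 = 0.841055
L = ρ/(1-ρ) = 0.841055/(1-0.841055) = 5.2915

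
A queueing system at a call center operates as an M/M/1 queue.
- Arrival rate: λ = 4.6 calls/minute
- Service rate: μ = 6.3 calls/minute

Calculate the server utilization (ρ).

Server utilization: ρ = λ/μ
ρ = 4.6/6.3 = 0.7302
The server is busy 73.02% of the time.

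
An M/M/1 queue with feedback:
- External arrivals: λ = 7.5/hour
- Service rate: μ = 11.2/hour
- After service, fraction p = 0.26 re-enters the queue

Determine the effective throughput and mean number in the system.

Effective arrival rate: λ_eff = λ/(1-p) = 7.5/(1-0.26) = 7.5/0.74 = 10.13514
ρ = λ_eff/μ = 10.13514/11.2 = 0.904923
L = ρ/(1-ρ) = 0.904923/(1-0.904923) = 9.5178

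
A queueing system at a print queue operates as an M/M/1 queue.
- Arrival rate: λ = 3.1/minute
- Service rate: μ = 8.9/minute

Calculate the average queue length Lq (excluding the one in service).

ρ = λ/μ = 3.1/8.9 = 0.3483
For M/M/1: Lq = λ²/(μ(μ-λ))
Lq = 9.61/(8.9 × 5.80)
Lq = 0.1862 jobs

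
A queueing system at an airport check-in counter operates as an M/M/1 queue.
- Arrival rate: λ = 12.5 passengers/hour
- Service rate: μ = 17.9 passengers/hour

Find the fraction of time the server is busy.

Server utilization: ρ = λ/μ
ρ = 12.5/17.9 = 0.6983
The server is busy 69.83% of the time.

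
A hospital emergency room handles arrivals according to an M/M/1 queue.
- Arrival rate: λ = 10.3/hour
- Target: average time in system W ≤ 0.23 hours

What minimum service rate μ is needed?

For M/M/1: W = 1/(μ-λ)
Need W ≤ 0.23, so 1/(μ-λ) ≤ 0.23
μ - λ ≥ 1/0.23 = 4.3478
μ ≥ 10.3 + 4.3478 = 14.6478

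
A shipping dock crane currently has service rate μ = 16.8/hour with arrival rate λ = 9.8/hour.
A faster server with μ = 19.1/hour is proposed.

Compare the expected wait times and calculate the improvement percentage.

System 1: ρ₁ = 9.8/16.8 = 0.5833, W₁ = 1/(16.8-9.8) = 0.14286
System 2: ρ₂ = 9.8/19.1 = 0.5131, W₂ = 1/(19.1-9.8) = 0.10753
Improvement: (W₁-W₂)/W₁ = (0.14286-0.10753)/0.14286 = 24.73%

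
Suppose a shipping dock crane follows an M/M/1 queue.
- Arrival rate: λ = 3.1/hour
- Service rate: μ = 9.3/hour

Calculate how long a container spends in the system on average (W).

First, compute utilization: ρ = λ/μ = 3.1/9.3 = 0.3333
For M/M/1: W = 1/(μ-λ)
W = 1/(9.3-3.1) = 1/6.20
W = 0.1613 hours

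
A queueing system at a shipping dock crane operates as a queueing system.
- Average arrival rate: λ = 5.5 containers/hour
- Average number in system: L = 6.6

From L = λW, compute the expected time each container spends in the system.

Little's Law: L = λW, so W = L/λ
W = 6.6/5.5 = 1.2000 hours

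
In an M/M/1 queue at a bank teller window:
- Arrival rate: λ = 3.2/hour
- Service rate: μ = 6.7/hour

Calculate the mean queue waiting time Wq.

First, compute utilization: ρ = λ/μ = 3.2/6.7 = 0.4776
For M/M/1: Wq = λ/(μ(μ-λ))
Wq = 3.2/(6.7 × (6.7-3.2))
Wq = 3.2/(6.7 × 3.50)
Wq = 0.1365 hours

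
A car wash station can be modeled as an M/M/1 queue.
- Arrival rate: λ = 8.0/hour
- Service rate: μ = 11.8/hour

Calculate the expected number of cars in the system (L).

ρ = λ/μ = 8.0/11.8 = 0.6780
For M/M/1: L = λ/(μ-λ)
L = 8.0/(11.8-8.0) = 8.0/3.80
L = 2.1053 cars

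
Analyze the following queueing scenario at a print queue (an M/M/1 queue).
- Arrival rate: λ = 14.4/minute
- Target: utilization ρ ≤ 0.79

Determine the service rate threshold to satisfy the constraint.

ρ = λ/μ, so μ = λ/ρ
μ ≥ 14.4/0.79 = 18.2278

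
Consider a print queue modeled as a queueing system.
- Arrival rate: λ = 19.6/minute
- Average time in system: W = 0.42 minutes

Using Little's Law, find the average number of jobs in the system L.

Little's Law: L = λW
L = 19.6 × 0.42 = 8.2320 jobs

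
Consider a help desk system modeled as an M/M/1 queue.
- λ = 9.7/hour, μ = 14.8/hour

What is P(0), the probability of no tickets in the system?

ρ = λ/μ = 9.7/14.8 = 0.6554
P(0) = 1 - ρ = 1 - 0.6554 = 0.3446
The server is idle 34.46% of the time.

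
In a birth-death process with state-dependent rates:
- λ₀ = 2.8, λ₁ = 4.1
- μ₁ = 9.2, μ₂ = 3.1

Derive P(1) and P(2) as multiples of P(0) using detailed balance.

Balance equations:
State 0: λ₀P₀ = μ₁P₁ → P₁ = (λ₀/μ₁)P₀ = (2.8/9.2)P₀ = 0.3043P₀
State 1: P₂ = (λ₀λ₁)/(μ₁μ₂)P₀ = (2.8×4.1)/(9.2×3.1)P₀ = 0.4025P₀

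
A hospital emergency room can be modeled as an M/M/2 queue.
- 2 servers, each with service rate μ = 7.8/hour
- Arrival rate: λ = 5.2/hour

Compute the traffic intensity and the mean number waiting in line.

Traffic intensity: ρ = λ/(cμ) = 5.2/(2×7.8) = 0.3333
Since ρ = 0.3333 < 1, system is stable.
Offered load a = λ/μ = cρ = 5.2/7.8 = 0.6667
P₀ = [ Σₙ₌₀^1 aⁿ/n! + a^2/(2!(1-ρ)) ]⁻¹
Σ = a^0/0! + a^1/1! = 1.0000 + 0.6667 = 1.6667
a^2/(2!(1-ρ)) = 0.4444/(2 × 0.6667) = 0.3333
P₀ = 1/(1.6667 + 0.3333) = 0.5000
Lq = P₀·a^2·ρ / (2!(1-ρ)²) = 0.50000 × 0.44444 × 0.33333 / (2 × 0.44444) = 0.08333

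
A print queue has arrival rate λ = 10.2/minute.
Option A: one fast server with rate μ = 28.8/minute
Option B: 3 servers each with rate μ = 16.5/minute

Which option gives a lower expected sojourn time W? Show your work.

Option A: single server μ = 28.8 (M/M/1)
  ρ_A = 10.2/28.8 = 0.3542
  W_A = 1/(μ-λ) = 1/(28.8-10.2) = 1/18.60 = 0.05376

Option B: 3 servers μ = 16.5 (M/M/3)
  ρ_B = λ/(cμ) = 10.2/(3×16.5) = 0.2061
  Offered load a = λ/μ = cρ = 10.2/16.5 = 0.6182
  P₀ = [ Σₙ₌₀^2 aⁿ/n! + a^3/(3!(1-ρ)) ]⁻¹
  Σ = a^0/0! + a^1/1! + a^2/2! = 1.0000 + 0.6182 + 0.1911 = 1.8093
  a^3/(3!(1-ρ)) = 0.2362/(6 × 0.7939) = 0.04959
  P₀ = 1/(1.8093 + 0.04959) = 0.5380
  Lq = P₀·a^3·ρ / (3!(1-ρ)²) = 0.53797 × 0.23624 × 0.20606 / (6 × 0.63034) = 0.006924
  Wq_B = Lq/λ = 0.0069243/10.2 = 0.00067885
  W_B = Wq_B + 1/μ = 0.00067885 + 0.060606 = 0.06128

Since W_A = 0.05376 < W_B = 0.06128, Option A (single fast server) has the shorter time in system.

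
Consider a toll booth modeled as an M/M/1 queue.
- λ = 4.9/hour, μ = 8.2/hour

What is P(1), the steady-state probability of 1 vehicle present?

ρ = λ/μ = 4.9/8.2 = 0.5976
P(n) = (1-ρ)ρⁿ
P(1) = (1-0.5976) × 0.5976^1
P(1) = 0.4024 × 0.5976
P(1) = 0.2405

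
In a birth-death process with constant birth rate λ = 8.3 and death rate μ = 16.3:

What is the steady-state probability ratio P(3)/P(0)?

For constant rates: P(n)/P(0) = (λ/μ)^n
P(3)/P(0) = (8.3/16.3)^3 = 0.5092^3 = 0.1320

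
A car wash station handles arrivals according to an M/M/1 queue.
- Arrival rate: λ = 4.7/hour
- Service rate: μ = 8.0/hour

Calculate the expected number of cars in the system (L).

ρ = λ/μ = 4.7/8.0 = 0.5875
For M/M/1: L = λ/(μ-λ)
L = 4.7/(8.0-4.7) = 4.7/3.30
L = 1.4242 cars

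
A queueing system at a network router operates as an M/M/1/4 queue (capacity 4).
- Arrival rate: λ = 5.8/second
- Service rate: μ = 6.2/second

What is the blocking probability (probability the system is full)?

ρ = λ/μ = 5.8/6.2 = 0.9355
P₀ = (1-ρ)/(1-ρ^(K+1)) = (1-0.9355)/(1-0.9355^5) = 0.06450/0.2835 = 0.2275
P_K = P₀×ρ^K = 0.22752 × 0.9355^4 = 0.22752 × 0.76591 = 0.1743
Blocking probability = 17.43%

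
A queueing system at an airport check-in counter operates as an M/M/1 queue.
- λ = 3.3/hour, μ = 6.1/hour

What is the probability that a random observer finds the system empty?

ρ = λ/μ = 3.3/6.1 = 0.5410
P(0) = 1 - ρ = 1 - 0.5410 = 0.4590
The server is idle 45.90% of the time.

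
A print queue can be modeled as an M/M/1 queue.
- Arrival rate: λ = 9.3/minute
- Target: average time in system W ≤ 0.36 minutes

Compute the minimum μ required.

For M/M/1: W = 1/(μ-λ)
Need W ≤ 0.36, so 1/(μ-λ) ≤ 0.36
μ - λ ≥ 1/0.36 = 2.7778
μ ≥ 9.3 + 2.7778 = 12.0778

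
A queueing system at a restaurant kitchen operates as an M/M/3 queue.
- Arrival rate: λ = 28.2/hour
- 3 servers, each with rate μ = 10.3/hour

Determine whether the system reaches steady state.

Stability requires ρ = λ/(cμ) < 1
ρ = 28.2/(3 × 10.3) = 28.2/30.90 = 0.9126
Since 0.9126 < 1, the system is STABLE.
The servers are busy 91.26% of the time.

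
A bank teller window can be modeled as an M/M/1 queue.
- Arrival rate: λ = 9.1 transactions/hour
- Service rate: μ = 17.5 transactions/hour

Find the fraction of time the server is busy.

Server utilization: ρ = λ/μ
ρ = 9.1/17.5 = 0.5200
The server is busy 52.00% of the time.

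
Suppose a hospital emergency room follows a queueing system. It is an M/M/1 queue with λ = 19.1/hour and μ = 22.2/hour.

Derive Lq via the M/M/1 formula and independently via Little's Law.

Method 1 (direct): Lq = λ²/(μ(μ-λ)) = 364.81/(22.2 × 3.10) = 5.3009

Method 2 (Little's Law):
W = 1/(μ-λ) = 1/3.10 = 0.322581
Wq = W - 1/μ = 0.322581 - 0.0450450 = 0.277536
Lq = λWq = 19.1 × 0.277536 = 5.3009 ✔ (matches Method 1)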